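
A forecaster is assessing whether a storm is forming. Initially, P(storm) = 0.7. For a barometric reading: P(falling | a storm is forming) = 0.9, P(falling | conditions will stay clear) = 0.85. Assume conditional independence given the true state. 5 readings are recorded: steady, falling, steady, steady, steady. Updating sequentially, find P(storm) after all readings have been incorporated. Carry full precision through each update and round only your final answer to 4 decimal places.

0.3280

After 'steady': P(storm) = 0.1·0.7000 / (0.1·0.7000 + 0.15·0.3000) ≈ 0.6087
After 'falling': P(storm) = 0.9·0.6087 / (0.9·0.6087 + 0.85·0.3913) ≈ 0.6222
After 'steady': P(storm) = 0.1·0.6222 / (0.1·0.6222 + 0.15·0.3778) ≈ 0.5234
After 'steady': P(storm) = 0.1·0.5234 / (0.1·0.5234 + 0.15·0.4766) ≈ 0.4226
After 'steady': P(storm) = 0.1·0.4226 / (0.1·0.4226 + 0.15·0.5774) ≈ 0.3280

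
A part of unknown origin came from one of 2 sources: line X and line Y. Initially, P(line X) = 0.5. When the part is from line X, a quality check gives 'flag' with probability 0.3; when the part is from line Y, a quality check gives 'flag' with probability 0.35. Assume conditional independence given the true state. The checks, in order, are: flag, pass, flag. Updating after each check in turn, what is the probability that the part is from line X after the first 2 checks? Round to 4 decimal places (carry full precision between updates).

After 'flag': P(line X) = 0.3·0.5000 / (0.3·0.5000 + 0.35·0.5000) ≈ 0.4615
After 'pass': P(line X) = 0.7·0.4615 / (0.7·0.4615 + 0.65·0.5385) ≈ 0.4800

0.4800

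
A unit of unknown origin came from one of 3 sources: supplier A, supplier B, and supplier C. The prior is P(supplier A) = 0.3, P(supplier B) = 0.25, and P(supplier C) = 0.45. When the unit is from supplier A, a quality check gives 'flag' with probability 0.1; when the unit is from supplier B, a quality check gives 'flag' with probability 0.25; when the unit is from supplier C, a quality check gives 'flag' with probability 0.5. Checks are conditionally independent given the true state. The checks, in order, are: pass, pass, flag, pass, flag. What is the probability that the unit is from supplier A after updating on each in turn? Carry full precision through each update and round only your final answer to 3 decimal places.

0.096

After 'pass': normaliser = 0.9·0.3000 + 0.75·0.2500 + 0.5·0.4500; P(supplier A) ≈ 0.3956, P(supplier B) ≈ 0.2747, P(supplier C) ≈ 0.3297
After 'pass': normaliser = 0.9·0.3956 + 0.75·0.2747 + 0.5·0.3297; P(supplier A) ≈ 0.4898, P(supplier B) ≈ 0.2834, P(supplier C) ≈ 0.2268
After 'flag': normaliser = 0.1·0.4898 + 0.25·0.2834 + 0.5·0.2268; P(supplier A) ≈ 0.2100, P(supplier B) ≈ 0.3038, P(supplier C) ≈ 0.4861
After 'pass': normaliser = 0.9·0.2100 + 0.75·0.3038 + 0.5·0.4861; P(supplier A) ≈ 0.2864, P(supplier B) ≈ 0.3453, P(supplier C) ≈ 0.3683
After 'flag': normaliser = 0.1·0.2864 + 0.25·0.3453 + 0.5·0.3683; P(supplier A) ≈ 0.0957, P(supplier B) ≈ 0.2886, P(supplier C) ≈ 0.6157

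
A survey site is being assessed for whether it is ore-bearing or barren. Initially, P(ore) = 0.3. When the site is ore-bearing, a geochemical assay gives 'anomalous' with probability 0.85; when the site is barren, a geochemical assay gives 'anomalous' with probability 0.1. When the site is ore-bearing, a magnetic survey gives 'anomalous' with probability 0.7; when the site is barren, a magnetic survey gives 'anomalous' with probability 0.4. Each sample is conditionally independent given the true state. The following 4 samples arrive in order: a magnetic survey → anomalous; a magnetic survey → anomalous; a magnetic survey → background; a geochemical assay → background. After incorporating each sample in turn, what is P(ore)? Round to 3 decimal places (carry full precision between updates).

0.099

After a magnetic survey='anomalous': P(ore) = 0.7·0.3000 / (0.7·0.3000 + 0.4·0.7000) ≈ 0.4286
After a magnetic survey='anomalous': P(ore) = 0.7·0.4286 / (0.7·0.4286 + 0.4·0.5714) ≈ 0.5676
After a magnetic survey='background': P(ore) = 0.3·0.5676 / (0.3·0.5676 + 0.6·0.4324) ≈ 0.3962
After a geochemical assay='background': P(ore) = 0.15·0.3962 / (0.15·0.3962 + 0.9·0.6038) ≈ 0.0986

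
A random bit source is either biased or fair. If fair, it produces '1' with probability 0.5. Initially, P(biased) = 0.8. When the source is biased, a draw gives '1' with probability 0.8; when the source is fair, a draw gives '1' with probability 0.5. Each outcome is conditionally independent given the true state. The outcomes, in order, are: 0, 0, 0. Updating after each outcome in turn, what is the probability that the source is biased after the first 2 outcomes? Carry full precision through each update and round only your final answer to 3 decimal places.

0.390

After '0': P(biased) = 0.2·0.8000 / (0.2·0.8000 + 0.5·0.2000) ≈ 0.6154
After '0': P(biased) = 0.2·0.6154 / (0.2·0.6154 + 0.5·0.3846) ≈ 0.3902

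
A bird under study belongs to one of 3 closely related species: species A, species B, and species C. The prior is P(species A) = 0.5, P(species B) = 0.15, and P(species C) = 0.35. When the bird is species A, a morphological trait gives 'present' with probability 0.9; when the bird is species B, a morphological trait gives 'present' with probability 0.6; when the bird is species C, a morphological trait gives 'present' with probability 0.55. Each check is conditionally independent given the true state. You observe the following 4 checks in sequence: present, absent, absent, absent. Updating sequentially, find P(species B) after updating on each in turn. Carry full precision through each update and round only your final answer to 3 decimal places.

0.243

After 'present': normaliser = 0.9·0.5000 + 0.6·0.1500 + 0.55·0.3500; P(species A) ≈ 0.6143, P(species B) ≈ 0.1229, P(species C) ≈ 0.2628
After 'absent': normaliser = 0.1·0.6143 + 0.4·0.1229 + 0.45·0.2628; P(species A) ≈ 0.2685, P(species B) ≈ 0.2148, P(species C) ≈ 0.5168
After 'absent': normaliser = 0.1·0.2685 + 0.4·0.2148 + 0.45·0.5168; P(species A) ≈ 0.0777, P(species B) ≈ 0.2488, P(species C) ≈ 0.6735
After 'absent': normaliser = 0.1·0.0777 + 0.4·0.2488 + 0.45·0.6735; P(species A) ≈ 0.0189, P(species B) ≈ 0.2425, P(species C) ≈ 0.7385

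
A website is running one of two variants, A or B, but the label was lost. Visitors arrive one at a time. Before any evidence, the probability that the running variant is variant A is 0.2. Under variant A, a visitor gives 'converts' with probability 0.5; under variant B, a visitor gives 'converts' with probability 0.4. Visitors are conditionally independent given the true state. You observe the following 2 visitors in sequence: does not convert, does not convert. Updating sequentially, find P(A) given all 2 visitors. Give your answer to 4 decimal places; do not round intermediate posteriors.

After 'does not convert': P(A) = 0.5·0.2000 / (0.5·0.2000 + 0.6·0.8000) ≈ 0.1724
After 'does not convert': P(A) = 0.5·0.1724 / (0.5·0.1724 + 0.6·0.8276) ≈ 0.1479

0.1479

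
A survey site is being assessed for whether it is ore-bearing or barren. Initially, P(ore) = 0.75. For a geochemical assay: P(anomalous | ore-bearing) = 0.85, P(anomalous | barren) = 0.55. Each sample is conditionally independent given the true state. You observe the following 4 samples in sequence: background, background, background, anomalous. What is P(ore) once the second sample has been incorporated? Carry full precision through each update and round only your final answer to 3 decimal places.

0.250

Apply Bayes' rule sequentially, carrying P(ore) forward.
After 'background': P(ore) = 0.15·0.7500 / (0.15·0.7500 + 0.45·0.2500) ≈ 0.5000
After 'background': P(ore) = 0.15·0.5000 / (0.15·0.5000 + 0.45·0.5000) ≈ 0.2500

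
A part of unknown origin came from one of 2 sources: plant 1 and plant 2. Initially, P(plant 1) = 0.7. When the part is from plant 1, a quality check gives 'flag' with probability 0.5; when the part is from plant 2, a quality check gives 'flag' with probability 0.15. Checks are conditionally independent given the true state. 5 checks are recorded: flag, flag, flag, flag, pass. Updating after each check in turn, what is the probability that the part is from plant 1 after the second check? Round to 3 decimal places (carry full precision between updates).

Each posterior becomes the prior for the next update.
After 'flag': P(plant 1) = 0.5·0.7000 / (0.5·0.7000 + 0.15·0.3000) ≈ 0.8861
After 'flag': P(plant 1) = 0.5·0.8861 / (0.5·0.8861 + 0.15·0.1139) ≈ 0.9629

0.963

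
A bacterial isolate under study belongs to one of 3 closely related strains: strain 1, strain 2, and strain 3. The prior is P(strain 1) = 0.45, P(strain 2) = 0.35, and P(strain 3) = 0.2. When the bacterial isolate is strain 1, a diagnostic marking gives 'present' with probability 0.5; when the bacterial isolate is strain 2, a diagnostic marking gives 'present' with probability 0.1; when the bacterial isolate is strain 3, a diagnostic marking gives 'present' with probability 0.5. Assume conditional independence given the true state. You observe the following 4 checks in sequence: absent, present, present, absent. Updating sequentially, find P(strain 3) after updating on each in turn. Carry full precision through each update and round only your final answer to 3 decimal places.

0.288

After 'absent': normaliser = 0.5·0.4500 + 0.9·0.3500 + 0.5·0.2000; P(strain 1) ≈ 0.3516, P(strain 2) ≈ 0.4922, P(strain 3) ≈ 0.1562
After 'present': normaliser = 0.5·0.3516 + 0.1·0.4922 + 0.5·0.1562; P(strain 1) ≈ 0.5799, P(strain 2) ≈ 0.1624, P(strain 3) ≈ 0.2577
After 'present': normaliser = 0.5·0.5799 + 0.1·0.1624 + 0.5·0.2577; P(strain 1) ≈ 0.6665, P(strain 2) ≈ 0.0373, P(strain 3) ≈ 0.2962
After 'absent': normaliser = 0.5·0.6665 + 0.9·0.0373 + 0.5·0.2962; P(strain 1) ≈ 0.6471, P(strain 2) ≈ 0.0652, P(strain 3) ≈ 0.2876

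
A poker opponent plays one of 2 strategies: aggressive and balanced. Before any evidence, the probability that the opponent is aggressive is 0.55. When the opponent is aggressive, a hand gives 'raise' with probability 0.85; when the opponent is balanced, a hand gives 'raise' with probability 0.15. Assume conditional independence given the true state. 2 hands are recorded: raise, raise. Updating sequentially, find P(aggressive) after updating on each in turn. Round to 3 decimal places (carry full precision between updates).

0.975

After 'raise': P(aggressive) = 0.85·0.5500 / (0.85·0.5500 + 0.15·0.4500) ≈ 0.8738
After 'raise': P(aggressive) = 0.85·0.8738 / (0.85·0.8738 + 0.15·0.1262) ≈ 0.9752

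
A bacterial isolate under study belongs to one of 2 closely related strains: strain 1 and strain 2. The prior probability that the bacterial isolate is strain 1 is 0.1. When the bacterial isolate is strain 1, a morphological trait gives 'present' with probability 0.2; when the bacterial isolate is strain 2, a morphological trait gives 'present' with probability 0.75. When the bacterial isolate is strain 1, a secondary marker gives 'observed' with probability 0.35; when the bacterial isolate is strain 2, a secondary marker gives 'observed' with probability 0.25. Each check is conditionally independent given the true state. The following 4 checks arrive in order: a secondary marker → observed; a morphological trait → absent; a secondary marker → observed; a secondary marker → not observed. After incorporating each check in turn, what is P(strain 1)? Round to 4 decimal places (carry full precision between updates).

After a secondary marker='observed': P(strain 1) = 0.35·0.1000 / (0.35·0.1000 + 0.25·0.9000) ≈ 0.1346
After a morphological trait='absent': P(strain 1) = 0.8·0.1346 / (0.8·0.1346 + 0.25·0.8654) ≈ 0.3323
After a secondary marker='observed': P(strain 1) = 0.35·0.3323 / (0.35·0.3323 + 0.25·0.6677) ≈ 0.4107
After a secondary marker='not observed': P(strain 1) = 0.65·0.4107 / (0.65·0.4107 + 0.75·0.5893) ≈ 0.3765

0.3765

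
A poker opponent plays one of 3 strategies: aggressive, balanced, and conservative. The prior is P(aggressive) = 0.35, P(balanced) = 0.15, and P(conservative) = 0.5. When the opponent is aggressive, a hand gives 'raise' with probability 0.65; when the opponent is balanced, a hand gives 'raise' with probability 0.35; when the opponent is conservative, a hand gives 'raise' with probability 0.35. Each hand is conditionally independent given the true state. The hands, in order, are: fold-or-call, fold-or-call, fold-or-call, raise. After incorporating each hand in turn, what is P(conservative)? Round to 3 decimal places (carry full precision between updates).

After 'fold-or-call': normaliser = 0.35·0.3500 + 0.65·0.1500 + 0.65·0.5000; P(aggressive) ≈ 0.2248, P(balanced) ≈ 0.1789, P(conservative) ≈ 0.5963
After 'fold-or-call': normaliser = 0.35·0.2248 + 0.65·0.1789 + 0.65·0.5963; P(aggressive) ≈ 0.1350, P(balanced) ≈ 0.1996, P(conservative) ≈ 0.6654
After 'fold-or-call': normaliser = 0.35·0.1350 + 0.65·0.1996 + 0.65·0.6654; P(aggressive) ≈ 0.0775, P(balanced) ≈ 0.2129, P(conservative) ≈ 0.7096
After 'raise': normaliser = 0.65·0.0775 + 0.35·0.2129 + 0.35·0.7096; P(aggressive) ≈ 0.1350, P(balanced) ≈ 0.1996, P(conservative) ≈ 0.6654

0.665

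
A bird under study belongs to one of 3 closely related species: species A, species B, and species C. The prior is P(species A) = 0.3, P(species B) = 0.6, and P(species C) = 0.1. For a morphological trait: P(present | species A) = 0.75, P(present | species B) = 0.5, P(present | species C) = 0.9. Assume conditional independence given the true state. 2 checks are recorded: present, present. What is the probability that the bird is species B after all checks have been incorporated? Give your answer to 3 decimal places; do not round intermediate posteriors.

Apply Bayes' rule sequentially, carrying P(species B) forward.
After 'present': normaliser = 0.75·0.3000 + 0.5·0.6000 + 0.9·0.1000; P(species A) ≈ 0.3659, P(species B) ≈ 0.4878, P(species C) ≈ 0.1463
After 'present': normaliser = 0.75·0.3659 + 0.5·0.4878 + 0.9·0.1463; P(species A) ≈ 0.4221, P(species B) ≈ 0.3752, P(species C) ≈ 0.2026

0.375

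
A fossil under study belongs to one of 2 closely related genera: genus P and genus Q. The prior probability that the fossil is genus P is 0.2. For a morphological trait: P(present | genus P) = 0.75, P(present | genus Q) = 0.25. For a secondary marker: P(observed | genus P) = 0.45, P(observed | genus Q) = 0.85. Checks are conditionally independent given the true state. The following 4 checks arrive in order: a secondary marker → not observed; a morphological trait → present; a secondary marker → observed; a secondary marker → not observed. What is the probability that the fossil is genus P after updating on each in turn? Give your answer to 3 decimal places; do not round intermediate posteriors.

0.842

After a secondary marker='not observed': P(genus P) = 0.55·0.2000 / (0.55·0.2000 + 0.15·0.8000) ≈ 0.4783
After a morphological trait='present': P(genus P) = 0.75·0.4783 / (0.75·0.4783 + 0.25·0.5217) ≈ 0.7333
After a secondary marker='observed': P(genus P) = 0.45·0.7333 / (0.45·0.7333 + 0.85·0.2667) ≈ 0.5928
After a secondary marker='not observed': P(genus P) = 0.55·0.5928 / (0.55·0.5928 + 0.15·0.4072) ≈ 0.8422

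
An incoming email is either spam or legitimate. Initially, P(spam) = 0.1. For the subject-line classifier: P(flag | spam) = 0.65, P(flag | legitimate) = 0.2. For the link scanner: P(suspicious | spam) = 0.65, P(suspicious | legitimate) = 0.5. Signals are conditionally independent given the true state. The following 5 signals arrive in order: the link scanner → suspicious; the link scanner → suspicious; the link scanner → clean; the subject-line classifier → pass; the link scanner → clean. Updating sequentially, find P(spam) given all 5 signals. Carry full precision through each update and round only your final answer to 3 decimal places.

After the link scanner='suspicious': P(spam) = 0.65·0.1000 / (0.65·0.1000 + 0.5·0.9000) ≈ 0.1262
After the link scanner='suspicious': P(spam) = 0.65·0.1262 / (0.65·0.1262 + 0.5·0.8738) ≈ 0.1581
After the link scanner='clean': P(spam) = 0.35·0.1581 / (0.35·0.1581 + 0.5·0.8419) ≈ 0.1162
After the subject-line classifier='pass': P(spam) = 0.35·0.1162 / (0.35·0.1162 + 0.8·0.8838) ≈ 0.0544
After the link scanner='clean': P(spam) = 0.35·0.0544 / (0.35·0.0544 + 0.5·0.9456) ≈ 0.0387

0.039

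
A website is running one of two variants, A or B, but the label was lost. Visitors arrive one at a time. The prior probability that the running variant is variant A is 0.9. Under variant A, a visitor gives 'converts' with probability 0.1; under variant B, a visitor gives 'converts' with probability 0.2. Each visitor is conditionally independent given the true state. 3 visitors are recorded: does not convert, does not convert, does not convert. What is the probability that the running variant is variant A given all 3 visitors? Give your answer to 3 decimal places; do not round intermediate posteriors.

After 'does not convert': P(A) = 0.9·0.9000 / (0.9·0.9000 + 0.8·0.1000) ≈ 0.9101
After 'does not convert': P(A) = 0.9·0.9101 / (0.9·0.9101 + 0.8·0.0899) ≈ 0.9193
After 'does not convert': P(A) = 0.9·0.9193 / (0.9·0.9193 + 0.8·0.0807) ≈ 0.9276

0.928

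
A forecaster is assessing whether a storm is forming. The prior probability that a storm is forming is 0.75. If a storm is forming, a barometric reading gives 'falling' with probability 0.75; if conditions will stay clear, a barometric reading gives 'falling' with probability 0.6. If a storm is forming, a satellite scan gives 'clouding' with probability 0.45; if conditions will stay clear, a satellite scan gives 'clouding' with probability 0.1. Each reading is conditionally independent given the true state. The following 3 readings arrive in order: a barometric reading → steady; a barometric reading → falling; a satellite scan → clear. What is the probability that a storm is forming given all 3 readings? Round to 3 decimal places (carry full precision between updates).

0.589

After a barometric reading='steady': P(storm) = 0.25·0.7500 / (0.25·0.7500 + 0.4·0.2500) ≈ 0.6522
After a barometric reading='falling': P(storm) = 0.75·0.6522 / (0.75·0.6522 + 0.6·0.3478) ≈ 0.7009
After a satellite scan='clear': P(storm) = 0.55·0.7009 / (0.55·0.7009 + 0.9·0.2991) ≈ 0.5889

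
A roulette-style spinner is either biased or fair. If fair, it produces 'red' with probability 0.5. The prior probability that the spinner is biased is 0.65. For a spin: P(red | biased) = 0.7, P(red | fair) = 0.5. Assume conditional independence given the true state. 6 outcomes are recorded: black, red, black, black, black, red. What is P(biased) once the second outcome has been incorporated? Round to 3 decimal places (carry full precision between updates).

0.609

Each posterior becomes the prior for the next update.
After 'black': P(biased) = 0.3·0.6500 / (0.3·0.6500 + 0.5·0.3500) ≈ 0.5270
After 'red': P(biased) = 0.7·0.5270 / (0.7·0.5270 + 0.5·0.4730) ≈ 0.6094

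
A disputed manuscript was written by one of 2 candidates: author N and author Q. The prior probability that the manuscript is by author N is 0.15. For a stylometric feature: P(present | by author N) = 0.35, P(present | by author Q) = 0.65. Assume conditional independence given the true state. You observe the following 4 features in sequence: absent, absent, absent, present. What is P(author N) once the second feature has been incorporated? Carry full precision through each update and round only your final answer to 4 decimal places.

0.3784

Apply Bayes' rule sequentially, carrying P(author N) forward.
After 'absent': P(author N) = 0.65·0.1500 / (0.65·0.1500 + 0.35·0.8500) ≈ 0.2468
After 'absent': P(author N) = 0.65·0.2468 / (0.65·0.2468 + 0.35·0.7532) ≈ 0.3784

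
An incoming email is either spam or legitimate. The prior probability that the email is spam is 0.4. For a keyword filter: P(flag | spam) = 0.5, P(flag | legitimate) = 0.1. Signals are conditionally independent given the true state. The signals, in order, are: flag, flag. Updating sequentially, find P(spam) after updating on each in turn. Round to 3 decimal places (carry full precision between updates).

0.943

Apply Bayes' rule sequentially, carrying P(spam) forward.
After 'flag': P(spam) = 0.5·0.4000 / (0.5·0.4000 + 0.1·0.6000) ≈ 0.7692
After 'flag': P(spam) = 0.5·0.7692 / (0.5·0.7692 + 0.1·0.2308) ≈ 0.9434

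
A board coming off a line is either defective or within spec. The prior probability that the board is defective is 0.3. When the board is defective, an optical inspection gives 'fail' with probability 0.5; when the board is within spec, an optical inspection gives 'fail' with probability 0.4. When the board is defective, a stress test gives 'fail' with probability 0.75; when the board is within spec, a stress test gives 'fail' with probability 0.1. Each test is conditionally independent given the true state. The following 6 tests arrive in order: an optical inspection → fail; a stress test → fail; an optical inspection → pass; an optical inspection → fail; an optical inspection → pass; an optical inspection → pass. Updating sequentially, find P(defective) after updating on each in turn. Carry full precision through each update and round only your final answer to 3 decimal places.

0.744

After an optical inspection='fail': P(defective) = 0.5·0.3000 / (0.5·0.3000 + 0.4·0.7000) ≈ 0.3488
After a stress test='fail': P(defective) = 0.75·0.3488 / (0.75·0.3488 + 0.1·0.6512) ≈ 0.8007
After an optical inspection='pass': P(defective) = 0.5·0.8007 / (0.5·0.8007 + 0.6·0.1993) ≈ 0.7700
After an optical inspection='fail': P(defective) = 0.5·0.7700 / (0.5·0.7700 + 0.4·0.2300) ≈ 0.8071
After an optical inspection='pass': P(defective) = 0.5·0.8071 / (0.5·0.8071 + 0.6·0.1929) ≈ 0.7772
After an optical inspection='pass': P(defective) = 0.5·0.7772 / (0.5·0.7772 + 0.6·0.2228) ≈ 0.7440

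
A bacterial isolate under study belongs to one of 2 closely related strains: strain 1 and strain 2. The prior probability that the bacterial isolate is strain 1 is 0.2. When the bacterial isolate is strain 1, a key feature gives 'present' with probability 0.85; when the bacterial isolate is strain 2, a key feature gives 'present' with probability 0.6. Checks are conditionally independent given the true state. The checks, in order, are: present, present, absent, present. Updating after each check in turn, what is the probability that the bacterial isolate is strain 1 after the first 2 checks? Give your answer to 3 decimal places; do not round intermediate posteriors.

0.334

After 'present': P(strain 1) = 0.85·0.2000 / (0.85·0.2000 + 0.6·0.8000) ≈ 0.2615
After 'present': P(strain 1) = 0.85·0.2615 / (0.85·0.2615 + 0.6·0.7385) ≈ 0.3341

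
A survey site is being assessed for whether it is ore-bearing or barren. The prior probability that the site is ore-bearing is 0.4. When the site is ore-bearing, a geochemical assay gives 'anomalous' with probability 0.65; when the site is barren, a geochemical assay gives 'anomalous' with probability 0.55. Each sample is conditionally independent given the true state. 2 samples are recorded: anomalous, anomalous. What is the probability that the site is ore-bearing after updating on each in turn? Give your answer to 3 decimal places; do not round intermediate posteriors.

After 'anomalous': P(ore) = 0.65·0.4000 / (0.65·0.4000 + 0.55·0.6000) ≈ 0.4407
After 'anomalous': P(ore) = 0.65·0.4407 / (0.65·0.4407 + 0.55·0.5593) ≈ 0.4822

0.482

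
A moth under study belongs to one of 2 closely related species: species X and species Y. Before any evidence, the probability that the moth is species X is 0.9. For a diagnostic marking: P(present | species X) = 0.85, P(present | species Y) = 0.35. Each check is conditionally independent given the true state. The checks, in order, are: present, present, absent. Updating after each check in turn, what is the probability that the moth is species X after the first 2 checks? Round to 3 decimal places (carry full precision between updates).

0.982

Each posterior becomes the prior for the next update.
After 'present': P(species X) = 0.85·0.9000 / (0.85·0.9000 + 0.35·0.1000) ≈ 0.9563
After 'present': P(species X) = 0.85·0.9563 / (0.85·0.9563 + 0.35·0.0437) ≈ 0.9815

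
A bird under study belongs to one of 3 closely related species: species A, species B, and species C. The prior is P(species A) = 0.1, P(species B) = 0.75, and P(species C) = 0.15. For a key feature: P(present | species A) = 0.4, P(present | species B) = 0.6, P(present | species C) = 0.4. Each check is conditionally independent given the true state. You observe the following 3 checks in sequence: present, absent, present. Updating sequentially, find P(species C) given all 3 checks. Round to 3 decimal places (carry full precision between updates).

After 'present': normaliser = 0.4·0.1000 + 0.6·0.7500 + 0.4·0.1500; P(species A) ≈ 0.0727, P(species B) ≈ 0.8182, P(species C) ≈ 0.1091
After 'absent': normaliser = 0.6·0.0727 + 0.4·0.8182 + 0.6·0.1091; P(species A) ≈ 0.1000, P(species B) ≈ 0.7500, P(species C) ≈ 0.1500
After 'present': normaliser = 0.4·0.1000 + 0.6·0.7500 + 0.4·0.1500; P(species A) ≈ 0.0727, P(species B) ≈ 0.8182, P(species C) ≈ 0.1091

0.109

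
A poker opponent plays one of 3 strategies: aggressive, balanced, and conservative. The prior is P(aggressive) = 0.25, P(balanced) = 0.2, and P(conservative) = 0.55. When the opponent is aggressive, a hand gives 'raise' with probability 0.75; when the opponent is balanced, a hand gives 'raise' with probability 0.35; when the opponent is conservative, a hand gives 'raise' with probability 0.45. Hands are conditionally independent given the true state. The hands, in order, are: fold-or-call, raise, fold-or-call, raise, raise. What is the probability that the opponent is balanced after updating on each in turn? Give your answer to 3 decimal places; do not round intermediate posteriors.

0.143

After 'fold-or-call': normaliser = 0.25·0.2500 + 0.65·0.2000 + 0.55·0.5500; P(aggressive) ≈ 0.1263, P(balanced) ≈ 0.2626, P(conservative) ≈ 0.6111
After 'raise': normaliser = 0.75·0.1263 + 0.35·0.2626 + 0.45·0.6111; P(aggressive) ≈ 0.2051, P(balanced) ≈ 0.1991, P(conservative) ≈ 0.5957
After 'fold-or-call': normaliser = 0.25·0.2051 + 0.65·0.1991 + 0.55·0.5957; P(aggressive) ≈ 0.1009, P(balanced) ≈ 0.2546, P(conservative) ≈ 0.6445
After 'raise': normaliser = 0.75·0.1009 + 0.35·0.2546 + 0.45·0.6445; P(aggressive) ≈ 0.1664, P(balanced) ≈ 0.1959, P(conservative) ≈ 0.6377
After 'raise': normaliser = 0.75·0.1664 + 0.35·0.1959 + 0.45·0.6377; P(aggressive) ≈ 0.2598, P(balanced) ≈ 0.1428, P(conservative) ≈ 0.5975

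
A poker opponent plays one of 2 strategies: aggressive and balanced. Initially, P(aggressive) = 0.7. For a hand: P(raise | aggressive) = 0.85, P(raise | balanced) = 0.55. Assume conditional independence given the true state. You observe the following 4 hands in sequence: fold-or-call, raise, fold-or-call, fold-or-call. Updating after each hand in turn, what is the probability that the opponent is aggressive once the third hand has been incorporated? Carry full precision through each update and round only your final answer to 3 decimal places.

After 'fold-or-call': P(aggressive) = 0.15·0.7000 / (0.15·0.7000 + 0.45·0.3000) ≈ 0.4375
After 'raise': P(aggressive) = 0.85·0.4375 / (0.85·0.4375 + 0.55·0.5625) ≈ 0.5459
After 'fold-or-call': P(aggressive) = 0.15·0.5459 / (0.15·0.5459 + 0.45·0.4541) ≈ 0.2861

0.286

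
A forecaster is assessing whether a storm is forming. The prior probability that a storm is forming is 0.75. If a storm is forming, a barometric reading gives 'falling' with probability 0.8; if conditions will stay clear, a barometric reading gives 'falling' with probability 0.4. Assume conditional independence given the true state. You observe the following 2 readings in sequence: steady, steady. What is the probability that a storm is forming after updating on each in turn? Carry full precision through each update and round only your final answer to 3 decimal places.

After 'steady': P(storm) = 0.2·0.7500 / (0.2·0.7500 + 0.6·0.2500) ≈ 0.5000
After 'steady': P(storm) = 0.2·0.5000 / (0.2·0.5000 + 0.6·0.5000) ≈ 0.2500

0.250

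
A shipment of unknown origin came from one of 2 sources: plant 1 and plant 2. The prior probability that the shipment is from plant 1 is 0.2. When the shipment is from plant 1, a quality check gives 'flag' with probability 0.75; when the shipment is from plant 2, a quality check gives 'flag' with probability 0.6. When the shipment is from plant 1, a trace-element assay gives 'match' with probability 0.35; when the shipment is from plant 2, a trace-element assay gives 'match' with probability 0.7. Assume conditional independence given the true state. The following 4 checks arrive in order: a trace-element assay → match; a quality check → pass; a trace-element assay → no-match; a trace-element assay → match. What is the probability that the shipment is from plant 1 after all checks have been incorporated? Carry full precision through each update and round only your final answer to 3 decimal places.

Each posterior becomes the prior for the next update.
After a trace-element assay='match': P(plant 1) = 0.35·0.2000 / (0.35·0.2000 + 0.7·0.8000) ≈ 0.1111
After a quality check='pass': P(plant 1) = 0.25·0.1111 / (0.25·0.1111 + 0.4·0.8889) ≈ 0.0725
After a trace-element assay='no-match': P(plant 1) = 0.65·0.0725 / (0.65·0.0725 + 0.3·0.9275) ≈ 0.1448
After a trace-element assay='match': P(plant 1) = 0.35·0.1448 / (0.35·0.1448 + 0.7·0.8552) ≈ 0.0780

0.078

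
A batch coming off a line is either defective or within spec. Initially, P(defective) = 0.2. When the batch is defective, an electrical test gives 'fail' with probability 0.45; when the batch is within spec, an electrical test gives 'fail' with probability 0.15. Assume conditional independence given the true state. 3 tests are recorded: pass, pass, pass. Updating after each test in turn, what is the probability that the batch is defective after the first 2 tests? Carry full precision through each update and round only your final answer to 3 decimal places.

0.095

Apply Bayes' rule sequentially, carrying P(defective) forward.
After 'pass': P(defective) = 0.55·0.2000 / (0.55·0.2000 + 0.85·0.8000) ≈ 0.1392
After 'pass': P(defective) = 0.55·0.1392 / (0.55·0.1392 + 0.85·0.8608) ≈ 0.0948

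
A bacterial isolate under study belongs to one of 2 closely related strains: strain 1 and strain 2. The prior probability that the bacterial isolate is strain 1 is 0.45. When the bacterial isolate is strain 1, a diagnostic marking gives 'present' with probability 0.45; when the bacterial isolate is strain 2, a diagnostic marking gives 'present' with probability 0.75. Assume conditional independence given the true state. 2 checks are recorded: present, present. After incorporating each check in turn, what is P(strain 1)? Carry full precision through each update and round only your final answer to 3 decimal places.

After 'present': P(strain 1) = 0.45·0.4500 / (0.45·0.4500 + 0.75·0.5500) ≈ 0.3293
After 'present': P(strain 1) = 0.45·0.3293 / (0.45·0.3293 + 0.75·0.6707) ≈ 0.2275

0.228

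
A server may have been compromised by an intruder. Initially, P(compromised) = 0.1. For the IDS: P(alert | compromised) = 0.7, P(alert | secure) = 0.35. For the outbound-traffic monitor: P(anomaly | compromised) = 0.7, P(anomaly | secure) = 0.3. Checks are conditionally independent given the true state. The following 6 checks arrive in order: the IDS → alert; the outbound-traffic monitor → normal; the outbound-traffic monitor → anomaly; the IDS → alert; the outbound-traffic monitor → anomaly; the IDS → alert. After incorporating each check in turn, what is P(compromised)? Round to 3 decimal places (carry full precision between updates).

After the IDS='alert': P(compromised) = 0.7·0.1000 / (0.7·0.1000 + 0.35·0.9000) ≈ 0.1818
After the outbound-traffic monitor='normal': P(compromised) = 0.3·0.1818 / (0.3·0.1818 + 0.7·0.8182) ≈ 0.0870
After the outbound-traffic monitor='anomaly': P(compromised) = 0.7·0.0870 / (0.7·0.0870 + 0.3·0.9130) ≈ 0.1818
After the IDS='alert': P(compromised) = 0.7·0.1818 / (0.7·0.1818 + 0.35·0.8182) ≈ 0.3077
After the outbound-traffic monitor='anomaly': P(compromised) = 0.7·0.3077 / (0.7·0.3077 + 0.3·0.6923) ≈ 0.5091
After the IDS='alert': P(compromised) = 0.7·0.5091 / (0.7·0.5091 + 0.35·0.4909) ≈ 0.6747

0.675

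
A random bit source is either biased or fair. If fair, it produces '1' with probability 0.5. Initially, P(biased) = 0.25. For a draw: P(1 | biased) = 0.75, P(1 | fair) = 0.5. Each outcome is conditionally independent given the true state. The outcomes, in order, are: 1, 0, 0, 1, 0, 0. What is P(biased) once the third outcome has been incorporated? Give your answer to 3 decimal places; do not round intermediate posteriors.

0.111

After '1': P(biased) = 0.75·0.2500 / (0.75·0.2500 + 0.5·0.7500) ≈ 0.3333
After '0': P(biased) = 0.25·0.3333 / (0.25·0.3333 + 0.5·0.6667) ≈ 0.2000
After '0': P(biased) = 0.25·0.2000 / (0.25·0.2000 + 0.5·0.8000) ≈ 0.1111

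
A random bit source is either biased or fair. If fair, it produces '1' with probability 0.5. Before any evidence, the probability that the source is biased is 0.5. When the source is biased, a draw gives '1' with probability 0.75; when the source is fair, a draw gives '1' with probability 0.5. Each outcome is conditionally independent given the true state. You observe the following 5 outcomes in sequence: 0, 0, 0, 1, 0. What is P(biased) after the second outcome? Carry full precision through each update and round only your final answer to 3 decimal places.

0.200

Each posterior becomes the prior for the next update.
After '0': P(biased) = 0.25·0.5000 / (0.25·0.5000 + 0.5·0.5000) ≈ 0.3333
After '0': P(biased) = 0.25·0.3333 / (0.25·0.3333 + 0.5·0.6667) ≈ 0.2000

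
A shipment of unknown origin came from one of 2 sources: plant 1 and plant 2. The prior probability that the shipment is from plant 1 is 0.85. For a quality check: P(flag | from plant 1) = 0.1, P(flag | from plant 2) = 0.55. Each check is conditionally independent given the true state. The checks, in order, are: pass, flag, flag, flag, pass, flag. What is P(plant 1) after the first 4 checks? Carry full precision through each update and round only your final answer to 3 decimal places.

0.064

After 'pass': P(plant 1) = 0.9·0.8500 / (0.9·0.8500 + 0.45·0.1500) ≈ 0.9189
After 'flag': P(plant 1) = 0.1·0.9189 / (0.1·0.9189 + 0.55·0.0811) ≈ 0.6733
After 'flag': P(plant 1) = 0.1·0.6733 / (0.1·0.6733 + 0.55·0.3267) ≈ 0.2725
After 'flag': P(plant 1) = 0.1·0.2725 / (0.1·0.2725 + 0.55·0.7275) ≈ 0.0638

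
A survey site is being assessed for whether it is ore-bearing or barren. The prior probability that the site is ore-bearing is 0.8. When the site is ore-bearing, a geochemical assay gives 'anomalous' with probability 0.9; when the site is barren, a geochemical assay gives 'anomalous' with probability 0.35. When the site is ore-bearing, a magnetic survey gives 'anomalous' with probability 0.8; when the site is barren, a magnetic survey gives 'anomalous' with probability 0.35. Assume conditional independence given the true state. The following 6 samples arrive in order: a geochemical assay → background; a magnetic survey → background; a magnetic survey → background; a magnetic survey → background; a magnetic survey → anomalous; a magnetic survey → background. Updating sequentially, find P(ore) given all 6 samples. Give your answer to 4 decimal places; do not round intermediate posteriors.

After a geochemical assay='background': P(ore) = 0.1·0.8000 / (0.1·0.8000 + 0.65·0.2000) ≈ 0.3810
After a magnetic survey='background': P(ore) = 0.2·0.3810 / (0.2·0.3810 + 0.65·0.6190) ≈ 0.1592
After a magnetic survey='background': P(ore) = 0.2·0.1592 / (0.2·0.1592 + 0.65·0.8408) ≈ 0.0551
After a magnetic survey='background': P(ore) = 0.2·0.0551 / (0.2·0.0551 + 0.65·0.9449) ≈ 0.0176
After a magnetic survey='anomalous': P(ore) = 0.8·0.0176 / (0.8·0.0176 + 0.35·0.9824) ≈ 0.0394
After a magnetic survey='background': P(ore) = 0.2·0.0394 / (0.2·0.0394 + 0.65·0.9606) ≈ 0.0125

0.0125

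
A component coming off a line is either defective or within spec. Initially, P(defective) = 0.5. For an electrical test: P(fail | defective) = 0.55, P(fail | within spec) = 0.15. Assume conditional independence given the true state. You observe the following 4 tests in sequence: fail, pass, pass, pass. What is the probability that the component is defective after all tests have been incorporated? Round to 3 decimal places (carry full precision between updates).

0.352

Each posterior becomes the prior for the next update.
After 'fail': P(defective) = 0.55·0.5000 / (0.55·0.5000 + 0.15·0.5000) ≈ 0.7857
After 'pass': P(defective) = 0.45·0.7857 / (0.45·0.7857 + 0.85·0.2143) ≈ 0.6600
After 'pass': P(defective) = 0.45·0.6600 / (0.45·0.6600 + 0.85·0.3400) ≈ 0.5068
After 'pass': P(defective) = 0.45·0.5068 / (0.45·0.5068 + 0.85·0.4932) ≈ 0.3524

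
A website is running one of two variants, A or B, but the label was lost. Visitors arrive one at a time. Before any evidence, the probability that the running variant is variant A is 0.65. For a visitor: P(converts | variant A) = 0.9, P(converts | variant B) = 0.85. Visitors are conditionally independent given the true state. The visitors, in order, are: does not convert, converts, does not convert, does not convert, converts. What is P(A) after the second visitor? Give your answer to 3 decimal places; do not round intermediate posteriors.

0.567

After 'does not convert': P(A) = 0.1·0.6500 / (0.1·0.6500 + 0.15·0.3500) ≈ 0.5532
After 'converts': P(A) = 0.9·0.5532 / (0.9·0.5532 + 0.85·0.4468) ≈ 0.5673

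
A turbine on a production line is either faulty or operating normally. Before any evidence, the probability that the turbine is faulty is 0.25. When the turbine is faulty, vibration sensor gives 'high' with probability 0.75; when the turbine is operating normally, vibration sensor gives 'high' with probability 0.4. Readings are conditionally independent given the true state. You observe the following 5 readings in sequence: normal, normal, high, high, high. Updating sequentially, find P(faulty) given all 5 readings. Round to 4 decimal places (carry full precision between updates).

After 'normal': P(faulty) = 0.25·0.2500 / (0.25·0.2500 + 0.6·0.7500) ≈ 0.1220
After 'normal': P(faulty) = 0.25·0.1220 / (0.25·0.1220 + 0.6·0.8780) ≈ 0.0547
After 'high': P(faulty) = 0.75·0.0547 / (0.75·0.0547 + 0.4·0.9453) ≈ 0.0979
After 'high': P(faulty) = 0.75·0.0979 / (0.75·0.0979 + 0.4·0.9021) ≈ 0.1691
After 'high': P(faulty) = 0.75·0.1691 / (0.75·0.1691 + 0.4·0.8309) ≈ 0.2761

0.2761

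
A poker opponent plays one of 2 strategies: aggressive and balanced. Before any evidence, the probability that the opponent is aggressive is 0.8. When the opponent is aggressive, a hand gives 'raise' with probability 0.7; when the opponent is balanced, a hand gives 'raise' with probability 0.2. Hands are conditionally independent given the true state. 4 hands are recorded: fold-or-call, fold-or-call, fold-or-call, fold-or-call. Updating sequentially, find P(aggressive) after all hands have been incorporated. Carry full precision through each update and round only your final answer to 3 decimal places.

0.073

After 'fold-or-call': P(aggressive) = 0.3·0.8000 / (0.3·0.8000 + 0.8·0.2000) ≈ 0.6000
After 'fold-or-call': P(aggressive) = 0.3·0.6000 / (0.3·0.6000 + 0.8·0.4000) ≈ 0.3600
After 'fold-or-call': P(aggressive) = 0.3·0.3600 / (0.3·0.3600 + 0.8·0.6400) ≈ 0.1742
After 'fold-or-call': P(aggressive) = 0.3·0.1742 / (0.3·0.1742 + 0.8·0.8258) ≈ 0.0733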